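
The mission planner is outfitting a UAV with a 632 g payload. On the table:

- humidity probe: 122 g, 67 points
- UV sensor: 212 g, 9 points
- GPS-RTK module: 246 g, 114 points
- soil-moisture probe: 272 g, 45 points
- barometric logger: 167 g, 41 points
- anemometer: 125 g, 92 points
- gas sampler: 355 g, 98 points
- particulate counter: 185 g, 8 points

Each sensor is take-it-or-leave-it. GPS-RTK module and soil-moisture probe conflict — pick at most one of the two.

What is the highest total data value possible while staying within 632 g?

Ranking by ratio (data value/g): anemometer 0.74, humidity probe 0.55, GPS-RTK module 0.46.
Best packing: humidity probe + GPS-RTK module + anemometer — 493 g, 273 total.
Runner-up humidity probe + anemometer + gas sampler tops out at 257.

273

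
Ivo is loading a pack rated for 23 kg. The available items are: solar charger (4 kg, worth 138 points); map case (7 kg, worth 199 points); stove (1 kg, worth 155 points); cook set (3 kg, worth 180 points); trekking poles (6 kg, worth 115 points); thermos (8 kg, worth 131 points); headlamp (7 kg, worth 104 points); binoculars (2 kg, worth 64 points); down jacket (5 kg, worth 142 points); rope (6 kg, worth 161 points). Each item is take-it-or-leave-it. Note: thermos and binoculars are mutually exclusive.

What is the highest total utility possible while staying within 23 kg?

897

Taking the top-ratio items first gives solar charger + map case + stove + cook set + binoculars + down jacket for 878 (22 kg).
The 5 kg tied up in down jacket is better spent on rope — total rises to 897 (23 kg).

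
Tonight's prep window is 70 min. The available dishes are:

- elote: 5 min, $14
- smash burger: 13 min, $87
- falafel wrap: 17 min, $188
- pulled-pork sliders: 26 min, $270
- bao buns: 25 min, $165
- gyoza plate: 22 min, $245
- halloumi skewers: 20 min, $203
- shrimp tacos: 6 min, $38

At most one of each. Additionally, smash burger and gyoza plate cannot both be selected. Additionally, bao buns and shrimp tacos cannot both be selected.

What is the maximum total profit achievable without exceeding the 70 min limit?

718

Greedy by ratio would take elote + falafel wrap + pulled-pork sliders + gyoza plate: 70 min used, total 717.
Replace elote and falafel wrap with halloumi skewers: the trade gains 1 net, giving 718 at 68 min.
Runner-up elote + falafel wrap + pulled-pork sliders + gyoza plate tops out at 717.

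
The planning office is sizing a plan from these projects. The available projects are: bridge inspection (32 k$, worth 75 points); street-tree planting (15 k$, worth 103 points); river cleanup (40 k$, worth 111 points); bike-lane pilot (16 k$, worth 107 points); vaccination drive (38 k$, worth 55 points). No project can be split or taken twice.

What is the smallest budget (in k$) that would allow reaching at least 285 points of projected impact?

63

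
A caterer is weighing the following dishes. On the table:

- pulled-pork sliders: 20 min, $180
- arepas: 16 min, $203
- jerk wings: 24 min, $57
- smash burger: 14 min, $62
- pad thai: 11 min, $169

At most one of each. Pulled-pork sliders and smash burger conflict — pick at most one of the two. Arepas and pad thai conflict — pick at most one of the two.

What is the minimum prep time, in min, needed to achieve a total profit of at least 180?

Need the lightest bundle worth ≥ 180.
Taking arepas gives 203 (≥ 180) for 16 min.
No combination under 16 min hits 180.

16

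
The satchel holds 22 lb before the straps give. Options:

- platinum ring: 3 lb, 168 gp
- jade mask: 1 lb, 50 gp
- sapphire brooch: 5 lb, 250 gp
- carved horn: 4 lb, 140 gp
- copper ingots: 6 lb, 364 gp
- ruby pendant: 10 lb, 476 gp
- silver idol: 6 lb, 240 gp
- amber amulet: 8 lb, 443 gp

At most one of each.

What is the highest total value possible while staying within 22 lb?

1225

By value per lb: copper ingots 60.67, platinum ring 56.00, amber amulet 55.38, jade mask 50.00 lead.
A density-first pass picks platinum ring + jade mask + carved horn + copper ingots + amber amulet — 1165 at 22 lb.
Dropping jade mask and carved horn frees 5 lb; slotting in sapphire brooch (5 lb) lifts the total to 1225 at 22 lb.
Runner-up platinum ring + jade mask + carved horn + copper ingots + amber amulet tops out at 1165.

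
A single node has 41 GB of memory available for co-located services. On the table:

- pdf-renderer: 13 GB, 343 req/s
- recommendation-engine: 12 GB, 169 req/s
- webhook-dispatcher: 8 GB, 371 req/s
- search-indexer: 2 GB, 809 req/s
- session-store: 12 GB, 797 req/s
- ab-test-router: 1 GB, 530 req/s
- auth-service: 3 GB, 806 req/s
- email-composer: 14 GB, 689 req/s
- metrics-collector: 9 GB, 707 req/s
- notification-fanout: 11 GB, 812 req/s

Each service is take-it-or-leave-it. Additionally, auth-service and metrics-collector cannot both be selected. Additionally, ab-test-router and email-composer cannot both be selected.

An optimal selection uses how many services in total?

6

The maximum throughput within 41 GB is 4125.
For example webhook-dispatcher + search-indexer + session-store + ab-test-router + auth-service + notification-fanout achieves it, using 37 GB.
Every optimal selection uses 6 services.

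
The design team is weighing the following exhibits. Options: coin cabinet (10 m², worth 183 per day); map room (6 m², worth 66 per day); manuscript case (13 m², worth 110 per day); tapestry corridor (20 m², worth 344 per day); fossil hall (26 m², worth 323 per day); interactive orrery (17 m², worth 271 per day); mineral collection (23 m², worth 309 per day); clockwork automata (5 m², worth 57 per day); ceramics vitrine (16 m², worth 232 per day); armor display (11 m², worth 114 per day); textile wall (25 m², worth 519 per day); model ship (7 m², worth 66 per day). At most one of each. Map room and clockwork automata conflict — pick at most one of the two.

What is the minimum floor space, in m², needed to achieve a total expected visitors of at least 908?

Minimise m² subject to total expected visitors ≥ 908.
Taking tapestry corridor + clockwork automata + textile wall gives 920 (≥ 908) for 50 m².
Any bundle with less than 50 m² falls short of 908.

50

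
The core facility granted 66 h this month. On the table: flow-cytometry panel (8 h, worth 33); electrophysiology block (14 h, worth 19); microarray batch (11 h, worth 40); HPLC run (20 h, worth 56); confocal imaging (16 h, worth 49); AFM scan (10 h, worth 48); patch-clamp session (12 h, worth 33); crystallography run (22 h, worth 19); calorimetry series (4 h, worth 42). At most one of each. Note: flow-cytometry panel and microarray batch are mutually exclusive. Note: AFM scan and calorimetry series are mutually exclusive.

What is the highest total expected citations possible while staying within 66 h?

Microarray batch + HPLC run + confocal imaging + patch-clamp session + calorimetry series uses 63 of the 66 h and totals 220.
The spare 3 h is too small for any remaining experiment, and no feasible exchange beats 220.

220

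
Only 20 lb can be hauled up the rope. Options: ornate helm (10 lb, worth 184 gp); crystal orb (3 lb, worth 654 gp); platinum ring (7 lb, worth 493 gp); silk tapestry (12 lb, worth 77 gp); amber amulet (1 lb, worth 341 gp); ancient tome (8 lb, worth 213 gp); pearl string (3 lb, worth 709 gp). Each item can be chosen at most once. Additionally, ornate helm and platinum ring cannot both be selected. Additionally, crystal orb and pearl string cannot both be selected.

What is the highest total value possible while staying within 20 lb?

1756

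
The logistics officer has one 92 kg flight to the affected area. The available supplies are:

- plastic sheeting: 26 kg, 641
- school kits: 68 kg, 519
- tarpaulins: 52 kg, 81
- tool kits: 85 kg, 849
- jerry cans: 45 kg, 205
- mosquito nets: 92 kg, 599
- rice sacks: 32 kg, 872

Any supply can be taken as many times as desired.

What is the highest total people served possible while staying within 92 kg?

Density check — rice sacks 27.25, plastic sheeting 24.65, tool kits 9.99, school kits 7.63 are the best per kg.
Best packing: plastic sheeting + 2×rice sacks — 90 kg, 2385 total.

2385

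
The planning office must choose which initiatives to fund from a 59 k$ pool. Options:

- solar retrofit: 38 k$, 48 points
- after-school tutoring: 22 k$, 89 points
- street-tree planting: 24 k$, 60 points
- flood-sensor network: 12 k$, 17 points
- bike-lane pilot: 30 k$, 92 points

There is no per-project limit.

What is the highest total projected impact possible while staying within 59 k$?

Best packing: 2×after-school tutoring + flood-sensor network — 56 k$, 195 total.
That's the maximum — no swap from here does better than 195.

195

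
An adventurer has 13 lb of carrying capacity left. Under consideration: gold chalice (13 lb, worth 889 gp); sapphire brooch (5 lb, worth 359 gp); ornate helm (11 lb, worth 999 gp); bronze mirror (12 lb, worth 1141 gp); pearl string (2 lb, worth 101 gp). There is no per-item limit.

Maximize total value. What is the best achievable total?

Taking bronze mirror: 12 lb used, 1141 in value.

1141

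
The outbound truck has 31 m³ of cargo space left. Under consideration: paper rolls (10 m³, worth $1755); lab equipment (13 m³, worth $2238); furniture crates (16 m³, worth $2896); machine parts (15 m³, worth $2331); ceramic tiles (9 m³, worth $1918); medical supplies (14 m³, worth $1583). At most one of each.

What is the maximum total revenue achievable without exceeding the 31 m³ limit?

5227

A density-first pass picks furniture crates + ceramic tiles — 4814 at 25 m³.
The 9 m³ tied up in ceramic tiles is better spent on machine parts — total rises to 5227 (31 m³).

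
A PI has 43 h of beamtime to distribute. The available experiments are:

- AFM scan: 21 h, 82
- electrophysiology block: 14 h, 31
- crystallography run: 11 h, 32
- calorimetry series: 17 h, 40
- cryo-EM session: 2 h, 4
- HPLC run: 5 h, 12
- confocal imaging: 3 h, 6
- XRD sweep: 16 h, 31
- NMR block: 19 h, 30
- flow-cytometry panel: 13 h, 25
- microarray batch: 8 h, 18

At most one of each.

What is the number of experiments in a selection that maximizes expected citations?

4

The maximum expected citations within 43 h is 138.
For example AFM scan + crystallography run + confocal imaging + microarray batch achieves it, using 43 h.
Any selection reaching 138 contains exactly 4 experiments.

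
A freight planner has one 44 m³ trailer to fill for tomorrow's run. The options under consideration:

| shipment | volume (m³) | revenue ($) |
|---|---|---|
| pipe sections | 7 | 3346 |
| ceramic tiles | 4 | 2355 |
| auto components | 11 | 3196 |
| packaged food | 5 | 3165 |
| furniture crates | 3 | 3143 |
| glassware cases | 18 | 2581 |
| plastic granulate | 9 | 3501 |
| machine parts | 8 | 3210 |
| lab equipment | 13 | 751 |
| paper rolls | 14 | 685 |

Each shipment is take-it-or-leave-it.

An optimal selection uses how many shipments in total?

Optimal total is 19561.
For example pipe sections + auto components + packaged food + furniture crates + plastic granulate + machine parts achieves it, using 43 m³.
All optima have 6 shipments.

6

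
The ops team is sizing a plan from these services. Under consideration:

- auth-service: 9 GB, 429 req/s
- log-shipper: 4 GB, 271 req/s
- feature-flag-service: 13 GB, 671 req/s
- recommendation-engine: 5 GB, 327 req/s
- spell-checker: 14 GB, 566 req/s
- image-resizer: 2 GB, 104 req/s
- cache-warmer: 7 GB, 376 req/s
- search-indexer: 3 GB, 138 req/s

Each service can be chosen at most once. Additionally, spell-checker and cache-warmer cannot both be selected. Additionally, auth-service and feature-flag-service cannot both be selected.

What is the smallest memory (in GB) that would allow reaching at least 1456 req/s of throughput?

27

Minimise GB subject to total throughput ≥ 1456.
Taking auth-service + log-shipper + recommendation-engine + image-resizer + cache-warmer gives 1507 (≥ 1456) for 27 GB.
Any bundle with less than 27 GB falls short of 1456.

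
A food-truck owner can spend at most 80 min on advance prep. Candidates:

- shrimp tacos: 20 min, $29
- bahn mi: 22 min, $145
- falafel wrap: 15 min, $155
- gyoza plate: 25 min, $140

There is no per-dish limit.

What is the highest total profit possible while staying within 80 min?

Best packing: 5×falafel wrap — 75 min, 775 total.
Nothing else within 80 min beats 775.

775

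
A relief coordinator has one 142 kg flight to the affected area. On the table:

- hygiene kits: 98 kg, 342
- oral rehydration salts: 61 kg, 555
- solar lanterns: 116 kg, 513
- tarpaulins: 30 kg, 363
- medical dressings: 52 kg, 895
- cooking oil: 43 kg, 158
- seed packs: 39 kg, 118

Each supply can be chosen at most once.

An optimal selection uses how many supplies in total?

The maximum people served within 142 kg is 1450.
oral rehydration salts + medical dressings hits 1450 at 113 kg.
All optima have 2 supplies.

2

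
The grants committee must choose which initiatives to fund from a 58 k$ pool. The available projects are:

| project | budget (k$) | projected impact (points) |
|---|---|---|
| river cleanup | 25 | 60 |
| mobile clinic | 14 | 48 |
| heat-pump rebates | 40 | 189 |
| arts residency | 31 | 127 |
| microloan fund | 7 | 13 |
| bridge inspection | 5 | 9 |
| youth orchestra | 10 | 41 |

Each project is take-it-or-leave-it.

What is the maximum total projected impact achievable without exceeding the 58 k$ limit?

243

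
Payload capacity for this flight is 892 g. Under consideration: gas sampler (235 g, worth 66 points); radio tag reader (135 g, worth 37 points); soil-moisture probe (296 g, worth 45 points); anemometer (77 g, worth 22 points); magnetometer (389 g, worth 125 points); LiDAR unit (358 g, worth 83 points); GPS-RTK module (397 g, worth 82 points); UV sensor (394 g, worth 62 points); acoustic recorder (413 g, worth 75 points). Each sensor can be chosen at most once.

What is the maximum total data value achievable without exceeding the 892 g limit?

250

Best packing: gas sampler + radio tag reader + anemometer + magnetometer — 836 g, 250 total.
Runner-up radio tag reader + magnetometer + LiDAR unit tops out at 245.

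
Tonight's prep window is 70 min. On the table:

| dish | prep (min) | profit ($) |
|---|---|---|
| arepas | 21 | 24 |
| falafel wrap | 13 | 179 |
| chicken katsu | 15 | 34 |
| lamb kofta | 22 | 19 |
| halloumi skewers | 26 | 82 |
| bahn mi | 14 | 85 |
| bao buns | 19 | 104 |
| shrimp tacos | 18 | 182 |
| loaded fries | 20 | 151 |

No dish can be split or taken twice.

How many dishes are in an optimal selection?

4

Optimal total is 616.
For example falafel wrap + bao buns + shrimp tacos + loaded fries achieves it, using 70 min.
Every optimal selection uses 4 dishes.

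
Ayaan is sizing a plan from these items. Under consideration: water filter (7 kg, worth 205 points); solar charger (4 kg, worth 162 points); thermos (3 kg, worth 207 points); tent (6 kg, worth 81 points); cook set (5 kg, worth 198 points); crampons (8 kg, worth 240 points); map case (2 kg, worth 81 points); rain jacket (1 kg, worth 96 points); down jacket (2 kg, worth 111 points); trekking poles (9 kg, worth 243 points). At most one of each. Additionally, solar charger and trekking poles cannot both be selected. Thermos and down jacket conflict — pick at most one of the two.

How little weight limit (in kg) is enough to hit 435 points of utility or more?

8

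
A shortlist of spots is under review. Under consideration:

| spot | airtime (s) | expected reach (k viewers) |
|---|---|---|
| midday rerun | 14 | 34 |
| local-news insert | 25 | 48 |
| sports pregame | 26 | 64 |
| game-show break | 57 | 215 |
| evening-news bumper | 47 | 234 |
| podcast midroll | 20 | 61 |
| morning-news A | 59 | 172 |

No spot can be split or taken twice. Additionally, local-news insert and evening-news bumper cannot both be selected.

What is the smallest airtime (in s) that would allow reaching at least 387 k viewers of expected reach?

104

Minimise s subject to total expected reach ≥ 387.
game-show break + evening-news bumper: 449 expected reach at 104 s.
Below 104 s the best achievable stays under 387.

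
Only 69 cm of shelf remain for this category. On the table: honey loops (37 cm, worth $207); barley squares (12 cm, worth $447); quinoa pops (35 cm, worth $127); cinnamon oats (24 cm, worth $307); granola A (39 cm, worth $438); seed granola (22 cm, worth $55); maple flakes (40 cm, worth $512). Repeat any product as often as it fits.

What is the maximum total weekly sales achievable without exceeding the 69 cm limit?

By weekly sales per cm: barley squares 37.25, maple flakes 12.80, cinnamon oats 12.79 lead.
The ratio ordering already packs tightly: 5×barley squares, 60 cm, 2235.
Nothing else within 69 cm beats 2235.

2235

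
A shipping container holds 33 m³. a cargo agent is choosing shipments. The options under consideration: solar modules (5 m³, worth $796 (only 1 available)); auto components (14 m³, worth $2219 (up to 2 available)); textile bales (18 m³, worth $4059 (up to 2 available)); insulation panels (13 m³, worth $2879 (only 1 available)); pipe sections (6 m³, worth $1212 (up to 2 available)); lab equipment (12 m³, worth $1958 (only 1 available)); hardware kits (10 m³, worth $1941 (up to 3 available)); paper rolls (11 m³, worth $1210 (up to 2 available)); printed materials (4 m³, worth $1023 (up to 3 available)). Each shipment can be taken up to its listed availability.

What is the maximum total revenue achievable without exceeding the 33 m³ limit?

7349

The ratio heuristic lands on textile bales + 3×printed materials (7128) but leaves 3 m³ idle.
Replace textile bales and printed materials with insulation panels + 2×pipe sections: the trade gains 221 net, giving 7349 at 33 m³.
Nothing else within 33 m³ beats 7349.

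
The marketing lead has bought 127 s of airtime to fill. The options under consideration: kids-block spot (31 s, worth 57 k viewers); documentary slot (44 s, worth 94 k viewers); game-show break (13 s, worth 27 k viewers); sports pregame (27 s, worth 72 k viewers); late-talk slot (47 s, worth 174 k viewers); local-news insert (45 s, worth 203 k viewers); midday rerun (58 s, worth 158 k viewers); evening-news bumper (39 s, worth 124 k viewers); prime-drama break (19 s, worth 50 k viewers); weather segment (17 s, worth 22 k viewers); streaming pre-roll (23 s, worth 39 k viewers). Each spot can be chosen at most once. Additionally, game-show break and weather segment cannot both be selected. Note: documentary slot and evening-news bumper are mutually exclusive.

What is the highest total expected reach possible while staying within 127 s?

The ratio heuristic lands on sports pregame + late-talk slot + local-news insert (449) but leaves 8 s idle.
The 27 s tied up in sports pregame is better spent on game-show break + prime-drama break — total rises to 454 (124 s).
An exhaustive check of the 2048 subsets confirms 454.

454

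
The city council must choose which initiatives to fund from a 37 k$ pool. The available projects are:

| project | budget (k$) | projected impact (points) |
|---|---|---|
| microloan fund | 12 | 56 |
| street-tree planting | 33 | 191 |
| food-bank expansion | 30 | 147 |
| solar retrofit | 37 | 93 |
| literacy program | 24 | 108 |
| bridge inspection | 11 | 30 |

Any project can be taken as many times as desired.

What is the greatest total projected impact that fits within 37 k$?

191

The ratio ordering already packs tightly: street-tree planting, 33 k$, 191.
No other feasible combination exceeds 191.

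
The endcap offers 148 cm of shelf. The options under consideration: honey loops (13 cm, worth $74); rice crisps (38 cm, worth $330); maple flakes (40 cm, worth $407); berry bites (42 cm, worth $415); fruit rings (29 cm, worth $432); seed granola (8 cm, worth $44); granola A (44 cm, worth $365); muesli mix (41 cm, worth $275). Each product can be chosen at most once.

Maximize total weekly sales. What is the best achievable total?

1444

Ranking by ratio (weekly sales/cm): fruit rings 14.90, maple flakes 10.18, berry bites 9.88, rice crisps 8.68.
A density-first pass picks honey loops + maple flakes + berry bites + fruit rings + seed granola — 1372 at 132 cm.
A better packing is rice crisps + maple flakes + fruit rings + muesli mix: 148 cm, total 1444.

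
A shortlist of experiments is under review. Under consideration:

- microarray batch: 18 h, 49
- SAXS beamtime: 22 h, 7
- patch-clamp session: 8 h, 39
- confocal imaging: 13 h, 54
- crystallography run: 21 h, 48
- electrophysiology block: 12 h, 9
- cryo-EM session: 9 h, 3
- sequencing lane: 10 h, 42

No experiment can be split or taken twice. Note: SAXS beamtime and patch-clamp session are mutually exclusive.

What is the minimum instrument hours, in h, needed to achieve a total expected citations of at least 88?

Look for the lowest-instrument combination reaching 88.
patch-clamp session + confocal imaging: 93 expected citations at 21 h.
Any bundle with less than 21 h falls short of 88.

21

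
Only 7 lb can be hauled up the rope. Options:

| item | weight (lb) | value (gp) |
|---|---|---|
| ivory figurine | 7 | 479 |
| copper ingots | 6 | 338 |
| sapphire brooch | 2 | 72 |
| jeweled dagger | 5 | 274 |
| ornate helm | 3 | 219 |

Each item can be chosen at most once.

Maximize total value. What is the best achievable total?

479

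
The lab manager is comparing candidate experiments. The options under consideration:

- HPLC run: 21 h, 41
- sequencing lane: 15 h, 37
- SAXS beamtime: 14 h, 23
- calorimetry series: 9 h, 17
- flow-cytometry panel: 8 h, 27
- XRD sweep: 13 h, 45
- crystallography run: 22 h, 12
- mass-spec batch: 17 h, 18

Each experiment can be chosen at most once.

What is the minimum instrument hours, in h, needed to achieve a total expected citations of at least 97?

Minimise h subject to total expected citations ≥ 97.
sequencing lane + flow-cytometry panel + XRD sweep reaches 109 using 36 h.
Below 36 h the best achievable stays under 97.

36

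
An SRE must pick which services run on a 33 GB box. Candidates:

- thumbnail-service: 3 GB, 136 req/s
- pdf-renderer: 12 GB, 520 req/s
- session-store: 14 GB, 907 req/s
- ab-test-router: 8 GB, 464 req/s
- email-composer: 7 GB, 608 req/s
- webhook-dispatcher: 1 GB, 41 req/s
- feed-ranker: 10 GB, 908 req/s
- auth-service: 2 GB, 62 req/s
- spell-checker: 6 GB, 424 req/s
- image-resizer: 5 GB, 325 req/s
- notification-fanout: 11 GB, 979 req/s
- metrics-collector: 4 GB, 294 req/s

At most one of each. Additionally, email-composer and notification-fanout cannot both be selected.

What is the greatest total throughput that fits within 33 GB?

Taking webhook-dispatcher + feed-ranker + spell-checker + image-resizer + notification-fanout: 33 GB used, 2677 in throughput.
Next best is feed-ranker + auth-service + spell-checker + notification-fanout + metrics-collector at 2667 (33 GB) — short by 10.

2677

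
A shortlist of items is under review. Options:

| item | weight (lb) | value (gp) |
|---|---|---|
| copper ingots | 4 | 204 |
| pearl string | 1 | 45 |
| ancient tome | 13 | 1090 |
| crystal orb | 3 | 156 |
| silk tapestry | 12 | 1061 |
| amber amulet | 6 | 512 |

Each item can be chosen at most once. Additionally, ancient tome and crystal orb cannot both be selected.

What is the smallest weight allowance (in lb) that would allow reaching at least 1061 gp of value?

12

Look for the lowest-weight combination reaching 1061.
silk tapestry reaches 1061 using 12 lb.
Any bundle with less than 12 lb falls short of 1061.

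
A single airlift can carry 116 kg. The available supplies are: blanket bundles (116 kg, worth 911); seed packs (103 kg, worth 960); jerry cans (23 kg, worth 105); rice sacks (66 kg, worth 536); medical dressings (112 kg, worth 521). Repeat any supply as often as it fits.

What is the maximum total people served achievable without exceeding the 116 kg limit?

Ranking by ratio (people served/kg): seed packs 9.32, rice sacks 8.12, blanket bundles 7.85.
Best packing: seed packs — 103 kg, 960 total.
That's the maximum — no swap from here does better than 960.

960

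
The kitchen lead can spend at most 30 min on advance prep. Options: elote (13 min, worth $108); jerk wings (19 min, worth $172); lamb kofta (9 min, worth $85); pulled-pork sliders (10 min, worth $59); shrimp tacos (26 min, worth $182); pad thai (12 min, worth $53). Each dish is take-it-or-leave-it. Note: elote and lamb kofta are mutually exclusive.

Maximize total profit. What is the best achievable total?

257

Jerk wings + lamb kofta uses 28 of the 30 min and totals 257.
No other feasible combination exceeds 257.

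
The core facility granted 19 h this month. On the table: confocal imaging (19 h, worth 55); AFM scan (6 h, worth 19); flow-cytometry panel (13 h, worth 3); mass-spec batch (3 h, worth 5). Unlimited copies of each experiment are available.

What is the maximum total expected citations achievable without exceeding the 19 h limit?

Best packing: 3×AFM scan — 18 h, 57 total.
No other feasible combination exceeds 57.

57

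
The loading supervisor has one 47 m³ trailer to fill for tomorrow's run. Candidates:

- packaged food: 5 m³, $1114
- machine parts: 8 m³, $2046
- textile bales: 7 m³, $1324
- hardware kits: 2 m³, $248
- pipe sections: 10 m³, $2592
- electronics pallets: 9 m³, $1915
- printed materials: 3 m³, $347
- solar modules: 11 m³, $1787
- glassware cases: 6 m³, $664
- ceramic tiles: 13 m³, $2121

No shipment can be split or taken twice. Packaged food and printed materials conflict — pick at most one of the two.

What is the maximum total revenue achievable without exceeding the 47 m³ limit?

Taking packaged food + machine parts + hardware kits + pipe sections + electronics pallets + ceramic tiles: 47 m³ used, 10036 in revenue.

10036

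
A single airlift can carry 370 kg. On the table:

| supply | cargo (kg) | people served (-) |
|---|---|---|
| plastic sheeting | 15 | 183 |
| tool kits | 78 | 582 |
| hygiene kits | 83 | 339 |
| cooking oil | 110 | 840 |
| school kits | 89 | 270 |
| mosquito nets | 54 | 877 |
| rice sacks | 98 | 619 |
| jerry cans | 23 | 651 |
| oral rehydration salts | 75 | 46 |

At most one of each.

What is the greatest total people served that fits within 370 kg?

A density-first pass picks plastic sheeting + tool kits + hygiene kits + cooking oil + mosquito nets + jerry cans — 3472 at 363 kg.
The 98 kg tied up in plastic sheeting and hygiene kits is better spent on rice sacks — total rises to 3569 (363 kg).
Next best is plastic sheeting + tool kits + hygiene kits + cooking oil + mosquito nets + jerry cans at 3472 (363 kg) — short by 97.

3569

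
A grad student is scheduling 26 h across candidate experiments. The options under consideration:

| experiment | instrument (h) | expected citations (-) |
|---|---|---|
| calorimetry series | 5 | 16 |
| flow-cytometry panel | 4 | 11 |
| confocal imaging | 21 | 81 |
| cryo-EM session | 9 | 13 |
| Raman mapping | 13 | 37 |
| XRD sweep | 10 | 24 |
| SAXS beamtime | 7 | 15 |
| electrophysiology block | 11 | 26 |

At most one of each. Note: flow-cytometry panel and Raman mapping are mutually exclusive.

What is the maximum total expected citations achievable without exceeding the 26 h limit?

Density check — confocal imaging 3.86, calorimetry series 3.20, Raman mapping 2.85 are the best per h.
Taking calorimetry series + confocal imaging: 26 h used, 97 in expected citations.
The closest alternative, flow-cytometry panel + confocal imaging, reaches only 92.

97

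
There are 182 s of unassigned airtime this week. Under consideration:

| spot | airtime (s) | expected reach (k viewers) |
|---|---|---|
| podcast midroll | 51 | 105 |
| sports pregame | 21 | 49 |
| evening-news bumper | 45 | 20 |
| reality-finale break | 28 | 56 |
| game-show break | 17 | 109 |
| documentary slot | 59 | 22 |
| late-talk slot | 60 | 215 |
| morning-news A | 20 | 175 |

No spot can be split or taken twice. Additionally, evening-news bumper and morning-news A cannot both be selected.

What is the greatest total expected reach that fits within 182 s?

Density check — morning-news A 8.75, game-show break 6.41, late-talk slot 3.58 are the best per s.
Filling by ratio: podcast midroll + sports pregame + game-show break + late-talk slot + morning-news A for 653, with 13 s left unused.
Replace sports pregame with reality-finale break: the trade gains 7 net, giving 660 at 176 s.

660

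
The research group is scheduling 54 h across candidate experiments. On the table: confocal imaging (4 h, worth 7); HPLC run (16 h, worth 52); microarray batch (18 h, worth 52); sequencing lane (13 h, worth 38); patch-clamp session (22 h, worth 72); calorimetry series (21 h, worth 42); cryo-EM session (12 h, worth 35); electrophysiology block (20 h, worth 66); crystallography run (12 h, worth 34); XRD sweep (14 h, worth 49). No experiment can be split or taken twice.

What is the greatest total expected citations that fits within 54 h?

174

Ranking by ratio (expected citations/h): XRD sweep 3.50, electrophysiology block 3.30, patch-clamp session 3.27, HPLC run 3.25.
The ratio ordering already packs tightly: confocal imaging + HPLC run + electrophysiology block + XRD sweep, 54 h, 174.
That's the maximum — no swap from here does better than 174.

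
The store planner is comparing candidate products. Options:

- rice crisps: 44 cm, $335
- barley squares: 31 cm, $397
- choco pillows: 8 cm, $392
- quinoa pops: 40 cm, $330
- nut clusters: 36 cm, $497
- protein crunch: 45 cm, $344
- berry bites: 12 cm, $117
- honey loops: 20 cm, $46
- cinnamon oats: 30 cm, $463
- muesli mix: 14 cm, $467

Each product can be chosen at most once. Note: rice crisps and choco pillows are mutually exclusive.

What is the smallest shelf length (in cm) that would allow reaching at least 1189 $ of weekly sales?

52

Minimise cm subject to total weekly sales ≥ 1189.
choco pillows + cinnamon oats + muesli mix: 1322 weekly sales at 52 cm.
Any bundle with less than 52 cm falls short of 1189.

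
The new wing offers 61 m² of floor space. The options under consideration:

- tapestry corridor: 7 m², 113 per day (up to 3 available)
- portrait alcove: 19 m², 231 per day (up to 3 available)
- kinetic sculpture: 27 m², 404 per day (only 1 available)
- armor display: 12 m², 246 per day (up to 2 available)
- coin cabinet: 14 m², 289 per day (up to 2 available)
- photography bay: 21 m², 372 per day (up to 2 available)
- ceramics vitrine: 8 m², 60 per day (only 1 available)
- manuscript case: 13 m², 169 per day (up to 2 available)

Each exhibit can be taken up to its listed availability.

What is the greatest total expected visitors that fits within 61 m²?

The ratio heuristic lands on tapestry corridor + 2×armor display + 2×coin cabinet (1183) but leaves 2 m² idle.
The 19 m² tied up in tapestry corridor and armor display is better spent on photography bay — total rises to 1196 (61 m²).
Every other selection either busts 61 m² or exceeds an availability limit or fails to beat 1196.

1196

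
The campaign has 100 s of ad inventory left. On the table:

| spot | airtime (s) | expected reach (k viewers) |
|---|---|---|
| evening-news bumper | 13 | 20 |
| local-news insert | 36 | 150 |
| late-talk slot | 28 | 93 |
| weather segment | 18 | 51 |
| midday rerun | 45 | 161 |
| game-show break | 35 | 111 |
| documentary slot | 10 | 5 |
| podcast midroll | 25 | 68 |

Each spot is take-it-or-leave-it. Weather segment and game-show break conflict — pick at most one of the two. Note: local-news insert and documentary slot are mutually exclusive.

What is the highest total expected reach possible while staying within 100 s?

362

Local-news insert + weather segment + midday rerun uses 99 of the 100 s and totals 362.
The closest alternative, local-news insert + late-talk slot + game-show break, reaches only 354.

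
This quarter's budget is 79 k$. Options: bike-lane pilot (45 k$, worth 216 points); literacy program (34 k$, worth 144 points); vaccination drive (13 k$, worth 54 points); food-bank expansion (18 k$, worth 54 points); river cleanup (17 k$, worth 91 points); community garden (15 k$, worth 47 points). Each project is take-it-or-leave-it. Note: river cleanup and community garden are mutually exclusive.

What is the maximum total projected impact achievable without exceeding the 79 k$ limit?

Best packing: bike-lane pilot + vaccination drive + river cleanup — 75 k$, 361 total.

361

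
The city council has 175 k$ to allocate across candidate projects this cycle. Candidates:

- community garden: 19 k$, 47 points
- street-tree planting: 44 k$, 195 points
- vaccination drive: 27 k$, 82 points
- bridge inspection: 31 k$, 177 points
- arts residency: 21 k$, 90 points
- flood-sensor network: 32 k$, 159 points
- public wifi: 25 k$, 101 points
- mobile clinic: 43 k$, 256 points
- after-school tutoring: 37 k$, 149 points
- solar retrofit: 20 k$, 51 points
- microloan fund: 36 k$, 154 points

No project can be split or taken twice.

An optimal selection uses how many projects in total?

5

Best achievable projected impact is 888.
street-tree planting + bridge inspection + flood-sensor network + public wifi + mobile clinic hits 888 at 175 k$.
All optima have 5 projects.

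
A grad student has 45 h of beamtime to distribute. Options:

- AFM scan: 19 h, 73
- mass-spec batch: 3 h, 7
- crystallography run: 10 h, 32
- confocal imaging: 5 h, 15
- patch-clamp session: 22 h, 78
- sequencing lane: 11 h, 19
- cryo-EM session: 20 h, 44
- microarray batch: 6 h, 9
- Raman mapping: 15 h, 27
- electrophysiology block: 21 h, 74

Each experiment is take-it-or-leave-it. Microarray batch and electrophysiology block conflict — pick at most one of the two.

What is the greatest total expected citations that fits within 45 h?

162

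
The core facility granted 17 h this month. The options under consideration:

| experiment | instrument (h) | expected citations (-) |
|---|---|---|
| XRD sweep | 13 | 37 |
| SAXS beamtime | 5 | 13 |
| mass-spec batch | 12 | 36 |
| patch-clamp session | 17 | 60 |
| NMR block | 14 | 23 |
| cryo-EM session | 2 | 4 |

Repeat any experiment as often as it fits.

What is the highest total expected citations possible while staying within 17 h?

60

Density check — patch-clamp session 3.53, mass-spec batch 3.00, XRD sweep 2.85, SAXS beamtime 2.60 are the best per h.
The ratio ordering already packs tightly: patch-clamp session, 17 h, 60.
No other feasible combination exceeds 60.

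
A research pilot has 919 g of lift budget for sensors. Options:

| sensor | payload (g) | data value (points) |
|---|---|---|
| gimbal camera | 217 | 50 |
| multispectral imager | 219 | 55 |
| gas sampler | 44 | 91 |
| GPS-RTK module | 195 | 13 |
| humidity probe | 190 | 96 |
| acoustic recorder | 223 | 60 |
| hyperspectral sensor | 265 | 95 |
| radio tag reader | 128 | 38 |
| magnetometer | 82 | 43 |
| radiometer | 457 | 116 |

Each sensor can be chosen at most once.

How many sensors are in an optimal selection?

The maximum data value within 919 g is 385.
gas sampler + humidity probe + acoustic recorder + hyperspectral sensor + magnetometer hits 385 at 804 g.
All optima have 5 sensors.

5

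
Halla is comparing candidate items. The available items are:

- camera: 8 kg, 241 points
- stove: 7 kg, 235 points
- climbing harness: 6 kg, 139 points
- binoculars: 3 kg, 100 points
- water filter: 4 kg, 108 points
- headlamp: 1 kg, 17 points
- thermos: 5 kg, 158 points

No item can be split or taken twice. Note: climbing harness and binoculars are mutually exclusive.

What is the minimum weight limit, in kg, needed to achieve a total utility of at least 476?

15

Need the lightest bundle worth ≥ 476.
Taking camera + stove gives 476 (≥ 476) for 15 kg.
Any bundle with less than 15 kg falls short of 476.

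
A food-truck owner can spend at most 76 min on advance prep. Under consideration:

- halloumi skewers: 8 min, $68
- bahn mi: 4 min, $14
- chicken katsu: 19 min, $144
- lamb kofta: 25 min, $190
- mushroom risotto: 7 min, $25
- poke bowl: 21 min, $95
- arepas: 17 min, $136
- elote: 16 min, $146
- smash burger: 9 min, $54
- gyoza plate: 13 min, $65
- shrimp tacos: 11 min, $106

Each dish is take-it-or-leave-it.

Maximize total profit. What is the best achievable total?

614

By profit per min: shrimp tacos 9.64, elote 9.12, halloumi skewers 8.50, arepas 8.00 lead.
Best packing: halloumi skewers + bahn mi + chicken katsu + arepas + elote + shrimp tacos — 75 min, 614 total.
Every other selection either busts 76 min or fails to beat 614.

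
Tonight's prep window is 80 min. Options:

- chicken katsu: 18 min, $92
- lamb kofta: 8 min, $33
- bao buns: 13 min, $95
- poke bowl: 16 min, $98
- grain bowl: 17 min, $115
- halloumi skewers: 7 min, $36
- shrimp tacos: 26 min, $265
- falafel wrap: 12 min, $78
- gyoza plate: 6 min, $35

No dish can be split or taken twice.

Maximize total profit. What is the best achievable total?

609

Greedy by ratio would take bao buns + grain bowl + shrimp tacos + falafel wrap + gyoza plate: 74 min used, total 588.
Replace falafel wrap and gyoza plate with poke bowl + halloumi skewers: the trade gains 21 net, giving 609 at 79 min.
That's the maximum — no swap from here does better than 609.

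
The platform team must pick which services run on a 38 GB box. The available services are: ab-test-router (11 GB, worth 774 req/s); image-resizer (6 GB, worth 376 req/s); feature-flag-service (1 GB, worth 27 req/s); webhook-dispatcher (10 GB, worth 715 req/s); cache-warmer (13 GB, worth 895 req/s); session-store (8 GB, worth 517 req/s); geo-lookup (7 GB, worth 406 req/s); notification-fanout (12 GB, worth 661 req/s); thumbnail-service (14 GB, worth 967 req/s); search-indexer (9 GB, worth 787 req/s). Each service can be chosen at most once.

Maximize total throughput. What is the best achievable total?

2793

The ratio ordering already packs tightly: ab-test-router + webhook-dispatcher + session-store + search-indexer, 38 GB, 2793.
Next best is image-resizer + webhook-dispatcher + cache-warmer + search-indexer at 2773 (38 GB) — short by 20.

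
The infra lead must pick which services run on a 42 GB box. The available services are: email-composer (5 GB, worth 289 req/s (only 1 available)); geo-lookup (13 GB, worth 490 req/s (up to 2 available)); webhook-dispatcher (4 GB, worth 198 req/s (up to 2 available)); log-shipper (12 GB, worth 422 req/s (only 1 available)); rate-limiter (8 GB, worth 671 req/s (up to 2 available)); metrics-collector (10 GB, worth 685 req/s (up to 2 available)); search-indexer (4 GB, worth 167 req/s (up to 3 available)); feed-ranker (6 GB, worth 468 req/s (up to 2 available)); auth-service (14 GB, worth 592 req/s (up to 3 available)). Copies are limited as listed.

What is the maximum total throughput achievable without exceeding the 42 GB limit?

A density-first pass picks webhook-dispatcher + 2×rate-limiter + metrics-collector + 2×feed-ranker — 3161 at 42 GB.
Replace webhook-dispatcher and feed-ranker with metrics-collector: the trade gains 19 net, giving 3180 at 42 GB.
That's the maximum — no swap from here does better than 3180.

3180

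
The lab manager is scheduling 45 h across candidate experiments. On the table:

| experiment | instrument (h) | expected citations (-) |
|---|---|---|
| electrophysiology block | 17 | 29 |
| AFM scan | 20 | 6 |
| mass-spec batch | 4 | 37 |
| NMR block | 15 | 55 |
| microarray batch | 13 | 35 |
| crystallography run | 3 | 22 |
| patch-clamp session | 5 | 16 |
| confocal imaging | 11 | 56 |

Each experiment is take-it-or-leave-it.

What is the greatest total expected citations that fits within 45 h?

186

Mass-spec batch + NMR block + crystallography run + patch-clamp session + confocal imaging uses 38 of the 45 h and totals 186.
Runner-up mass-spec batch + NMR block + microarray batch + confocal imaging tops out at 183.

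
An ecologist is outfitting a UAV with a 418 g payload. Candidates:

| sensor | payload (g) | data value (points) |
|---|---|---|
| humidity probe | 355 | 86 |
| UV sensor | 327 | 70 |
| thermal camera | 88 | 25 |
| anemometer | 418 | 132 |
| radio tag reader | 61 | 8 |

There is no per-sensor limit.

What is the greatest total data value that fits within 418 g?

Best packing: anemometer — 418 g, 132 total.
Every other selection either busts 418 g or fails to beat 132.

132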